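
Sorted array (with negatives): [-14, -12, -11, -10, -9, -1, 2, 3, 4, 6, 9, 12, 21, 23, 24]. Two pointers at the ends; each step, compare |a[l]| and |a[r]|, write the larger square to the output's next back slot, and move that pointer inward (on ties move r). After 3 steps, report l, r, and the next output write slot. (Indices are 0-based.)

l=0 r=14: |-14|<=|24| out[14]=576, r--
l=0 r=13: |-14|<=|23| out[13]=529, r--
l=0 r=12: |-14|<=|21| out[12]=441, r--

l=0, r=11, next write slot=11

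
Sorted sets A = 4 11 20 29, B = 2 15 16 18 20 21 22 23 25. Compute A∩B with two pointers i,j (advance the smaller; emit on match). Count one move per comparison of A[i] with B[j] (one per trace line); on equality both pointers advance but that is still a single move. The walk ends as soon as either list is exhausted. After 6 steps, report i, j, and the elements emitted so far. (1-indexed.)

i=1 j=1: 4>2, j++
i=1 j=2: 4<15, i++
i=2 j=2: 11<15, i++
i=3 j=2: 20>15, j++
i=3 j=3: 20>16, j++
i=3 j=4: 20>18, j++

i=3, j=5, emitted=[]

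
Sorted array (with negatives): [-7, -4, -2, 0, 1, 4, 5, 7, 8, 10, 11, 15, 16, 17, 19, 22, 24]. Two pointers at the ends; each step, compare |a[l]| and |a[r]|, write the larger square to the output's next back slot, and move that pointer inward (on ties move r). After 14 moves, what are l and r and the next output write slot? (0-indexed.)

l=2, r=4, next write slot=2

l=0 r=16: |-7|<=|24| out[16]=576, r--
l=0 r=15: |-7|<=|22| out[15]=484, r--
l=0 r=14: |-7|<=|19| out[14]=361, r--
l=0 r=13: |-7|<=|17| out[13]=289, r--
l=0 r=12: |-7|<=|16| out[12]=256, r--
l=0 r=11: |-7|<=|15| out[11]=225, r--
l=0 r=10: |-7|<=|11| out[10]=121, r--
l=0 r=9: |-7|<=|10| out[9]=100, r--
l=0 r=8: |-7|<=|8| out[8]=64, r--
l=0 r=7: |-7|<=|7| out[7]=49, r--
l=0 r=6: |-7|>|5| out[6]=49, l++
l=1 r=6: |-4|<=|5| out[5]=25, r--
l=1 r=5: |-4|<=|4| out[4]=16, r--
l=1 r=4: |-4|>|1| out[3]=16, l++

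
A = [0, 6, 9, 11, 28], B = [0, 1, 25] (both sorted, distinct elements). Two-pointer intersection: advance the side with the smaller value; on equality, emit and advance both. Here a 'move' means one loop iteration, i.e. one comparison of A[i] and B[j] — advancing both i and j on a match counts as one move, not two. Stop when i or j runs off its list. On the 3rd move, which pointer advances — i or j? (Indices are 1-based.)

i

[i=1,j=1] 0==0 emit → i++,j++
[i=2,j=2] 6>1 → j++
[i=2,j=3] 6<25 → i++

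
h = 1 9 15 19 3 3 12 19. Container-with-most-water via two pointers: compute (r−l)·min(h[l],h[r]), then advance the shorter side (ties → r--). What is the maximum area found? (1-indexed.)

max area = 76

l=1 r=8: min(1,19)*7=7 best=7 *, l++
l=2 r=8: min(9,19)*6=54 best=54 *, l++
l=3 r=8: min(15,19)*5=75 best=75 *, l++
l=4 r=8: min(19,19)*4=76 best=76 *, r--
l=4 r=7: min(19,12)*3=36 best=76, r--
l=4 r=6: min(19,3)*2=6 best=76, r--
l=4 r=5: min(19,3)*1=3 best=76, r--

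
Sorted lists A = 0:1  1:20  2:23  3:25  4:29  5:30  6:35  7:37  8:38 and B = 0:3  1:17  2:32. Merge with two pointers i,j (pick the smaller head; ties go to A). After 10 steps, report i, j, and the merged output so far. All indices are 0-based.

i=7, j=3, merged so far=[1, 3, 17, 20, 23, 25, 29, 30, 32, 35]

i=0 j=0: A[i]=1<=B[j]=3 take 1, i++
i=1 j=0: A[i]=20>B[j]=3 take 3, j++
i=1 j=1: A[i]=20>B[j]=17 take 17, j++
i=1 j=2: A[i]=20<=B[j]=32 take 20, i++
i=2 j=2: A[i]=23<=B[j]=32 take 23, i++
i=3 j=2: A[i]=25<=B[j]=32 take 25, i++
i=4 j=2: A[i]=29<=B[j]=32 take 29, i++
i=5 j=2: A[i]=30<=B[j]=32 take 30, i++
i=6 j=2: A[i]=35>B[j]=32 take 32, j++
i=6 j=3: B done, take A[i]=35, i++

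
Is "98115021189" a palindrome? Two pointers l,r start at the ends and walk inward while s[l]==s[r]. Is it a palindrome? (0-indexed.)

l=0 r=10: '9'=='9', l++,r--
l=1 r=9: '8'=='8', l++,r--
l=2 r=8: '1'=='1', l++,r--
l=3 r=7: '1'=='1', l++,r--
l=4 r=6: '5'!='2', stop

not a palindrome (mismatch at 4,6)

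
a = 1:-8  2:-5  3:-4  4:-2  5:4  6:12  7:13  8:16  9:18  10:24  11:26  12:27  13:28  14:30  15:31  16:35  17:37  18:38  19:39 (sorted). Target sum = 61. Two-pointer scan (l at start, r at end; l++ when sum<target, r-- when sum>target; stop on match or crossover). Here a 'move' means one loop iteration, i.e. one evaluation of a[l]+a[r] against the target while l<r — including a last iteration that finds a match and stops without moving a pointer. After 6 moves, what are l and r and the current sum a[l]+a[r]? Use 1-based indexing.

l=7, r=19, sum=52

l=1 r=19: -8+39=31 <61, l++
l=2 r=19: -5+39=34 <61, l++
l=3 r=19: -4+39=35 <61, l++
l=4 r=19: -2+39=37 <61, l++
l=5 r=19: 4+39=43 <61, l++
l=6 r=19: 12+39=51 <61, l++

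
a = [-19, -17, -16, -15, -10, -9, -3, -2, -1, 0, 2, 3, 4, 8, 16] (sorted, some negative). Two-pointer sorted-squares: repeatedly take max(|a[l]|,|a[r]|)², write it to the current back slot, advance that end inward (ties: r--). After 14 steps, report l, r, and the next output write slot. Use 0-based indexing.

l=0 r=14: |-19|>|16| out[14]=361, l++
l=1 r=14: |-17|>|16| out[13]=289, l++
l=2 r=14: |-16|<=|16| out[12]=256, r--
l=2 r=13: |-16|>|8| out[11]=256, l++
l=3 r=13: |-15|>|8| out[10]=225, l++
l=4 r=13: |-10|>|8| out[9]=100, l++
l=5 r=13: |-9|>|8| out[8]=81, l++
l=6 r=13: |-3|<=|8| out[7]=64, r--
l=6 r=12: |-3|<=|4| out[6]=16, r--
l=6 r=11: |-3|<=|3| out[5]=9, r--
l=6 r=10: |-3|>|2| out[4]=9, l++
l=7 r=10: |-2|<=|2| out[3]=4, r--
l=7 r=9: |-2|>|0| out[2]=4, l++
l=8 r=9: |-1|>|0| out[1]=1, l++

l=9, r=9, next write slot=0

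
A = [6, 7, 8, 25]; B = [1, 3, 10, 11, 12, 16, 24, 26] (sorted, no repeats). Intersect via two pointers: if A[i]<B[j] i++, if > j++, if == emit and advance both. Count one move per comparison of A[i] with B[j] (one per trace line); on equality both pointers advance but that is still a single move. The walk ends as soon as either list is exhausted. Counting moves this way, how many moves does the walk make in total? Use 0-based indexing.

i=0 j=0: 6>1, j++
i=0 j=1: 6>3, j++
i=0 j=2: 6<10, i++
i=1 j=2: 7<10, i++
i=2 j=2: 8<10, i++
i=3 j=2: 25>10, j++
i=3 j=3: 25>11, j++
i=3 j=4: 25>12, j++
i=3 j=5: 25>16, j++
i=3 j=6: 25>24, j++
i=3 j=7: 25<26, i++

11 moves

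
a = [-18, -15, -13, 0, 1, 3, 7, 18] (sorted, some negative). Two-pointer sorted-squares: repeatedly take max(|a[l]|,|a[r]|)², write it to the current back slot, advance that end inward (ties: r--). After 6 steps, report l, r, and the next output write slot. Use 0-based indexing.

l=0 r=7: |-18|<=|18| out[7]=324, r--
l=0 r=6: |-18|>|7| out[6]=324, l++
l=1 r=6: |-15|>|7| out[5]=225, l++
l=2 r=6: |-13|>|7| out[4]=169, l++
l=3 r=6: |0|<=|7| out[3]=49, r--
l=3 r=5: |0|<=|3| out[2]=9, r--

l=3, r=4, next write slot=1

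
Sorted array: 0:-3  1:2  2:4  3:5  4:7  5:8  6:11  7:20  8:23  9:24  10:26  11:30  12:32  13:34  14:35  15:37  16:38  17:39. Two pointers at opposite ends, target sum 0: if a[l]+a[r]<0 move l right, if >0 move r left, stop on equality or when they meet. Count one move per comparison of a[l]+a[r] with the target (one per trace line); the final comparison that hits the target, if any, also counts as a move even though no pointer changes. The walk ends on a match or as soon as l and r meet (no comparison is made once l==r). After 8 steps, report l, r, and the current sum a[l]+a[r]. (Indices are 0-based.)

l=0, r=9, sum=21

[0,17] -3+39=36 >0 → r--
[0,16] -3+38=35 >0 → r--
[0,15] -3+37=34 >0 → r--
[0,14] -3+35=32 >0 → r--
[0,13] -3+34=31 >0 → r--
[0,12] -3+32=29 >0 → r--
[0,11] -3+30=27 >0 → r--
[0,10] -3+26=23 >0 → r--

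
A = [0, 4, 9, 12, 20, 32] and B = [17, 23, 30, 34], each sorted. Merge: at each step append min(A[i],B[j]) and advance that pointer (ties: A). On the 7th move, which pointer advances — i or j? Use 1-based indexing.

j

[i=1,j=1] A[i]=0<=B[j]=17 take 0 → i++
[i=2,j=1] A[i]=4<=B[j]=17 take 4 → i++
[i=3,j=1] A[i]=9<=B[j]=17 take 9 → i++
[i=4,j=1] A[i]=12<=B[j]=17 take 12 → i++
[i=5,j=1] A[i]=20>B[j]=17 take 17 → j++
[i=5,j=2] A[i]=20<=B[j]=23 take 20 → i++
[i=6,j=2] A[i]=32>B[j]=23 take 23 → j++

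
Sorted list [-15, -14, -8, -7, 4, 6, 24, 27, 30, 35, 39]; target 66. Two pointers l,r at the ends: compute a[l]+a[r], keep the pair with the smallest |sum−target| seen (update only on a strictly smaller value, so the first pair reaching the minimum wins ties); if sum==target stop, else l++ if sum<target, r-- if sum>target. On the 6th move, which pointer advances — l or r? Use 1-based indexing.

l=1 r=11: -15+39=24 d=42 *, l++
l=2 r=11: -14+39=25 d=41 *, l++
l=3 r=11: -8+39=31 d=35 *, l++
l=4 r=11: -7+39=32 d=34 *, l++
l=5 r=11: 4+39=43 d=23 *, l++
l=6 r=11: 6+39=45 d=21 *, l++

l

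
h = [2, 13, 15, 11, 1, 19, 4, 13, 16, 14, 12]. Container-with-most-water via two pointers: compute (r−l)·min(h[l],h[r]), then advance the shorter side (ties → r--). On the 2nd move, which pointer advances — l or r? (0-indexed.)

l=0 r=10: min(2,12)*10=20 best=20 *, l++
l=1 r=10: min(13,12)*9=108 best=108 *, r--

r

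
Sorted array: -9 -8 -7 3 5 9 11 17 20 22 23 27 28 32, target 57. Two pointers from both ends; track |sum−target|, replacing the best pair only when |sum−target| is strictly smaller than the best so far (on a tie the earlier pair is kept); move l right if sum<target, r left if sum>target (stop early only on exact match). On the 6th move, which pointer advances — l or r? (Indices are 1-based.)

l

[1,14] -9+32=23 d=34 * → l++
[2,14] -8+32=24 d=33 * → l++
[3,14] -7+32=25 d=32 * → l++
[4,14] 3+32=35 d=22 * → l++
[5,14] 5+32=37 d=20 * → l++
[6,14] 9+32=41 d=16 * → l++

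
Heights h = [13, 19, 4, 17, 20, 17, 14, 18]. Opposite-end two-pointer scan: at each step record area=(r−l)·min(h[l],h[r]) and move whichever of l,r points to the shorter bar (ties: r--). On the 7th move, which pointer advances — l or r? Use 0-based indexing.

l

[0,7] min(13,18)*7=91 best=91 * → l++
[1,7] min(19,18)*6=108 best=108 * → r--
[1,6] min(19,14)*5=70 best=108 → r--
[1,5] min(19,17)*4=68 best=108 → r--
[1,4] min(19,20)*3=57 best=108 → l++
[2,4] min(4,20)*2=8 best=108 → l++
[3,4] min(17,20)*1=17 best=108 → l++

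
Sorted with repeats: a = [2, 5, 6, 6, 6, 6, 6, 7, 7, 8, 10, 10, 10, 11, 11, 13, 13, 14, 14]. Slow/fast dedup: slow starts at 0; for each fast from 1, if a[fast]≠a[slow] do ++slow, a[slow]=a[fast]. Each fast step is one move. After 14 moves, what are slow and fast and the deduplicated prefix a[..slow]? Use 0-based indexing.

slow=6, fast=15, prefix=[2, 5, 6, 7, 8, 10, 11]

(s=0,f=1) a[fast]=5≠a[slow]=2 write a[1]=5 → slow++,fast++
(s=1,f=2) a[fast]=6≠a[slow]=5 write a[2]=6 → slow++,fast++
(s=2,f=3) a[fast]=6=a[slow] dup → fast++
(s=2,f=4) a[fast]=6=a[slow] dup → fast++
(s=2,f=5) a[fast]=6=a[slow] dup → fast++
(s=2,f=6) a[fast]=6=a[slow] dup → fast++
(s=2,f=7) a[fast]=7≠a[slow]=6 write a[3]=7 → slow++,fast++
(s=3,f=8) a[fast]=7=a[slow] dup → fast++
(s=3,f=9) a[fast]=8≠a[slow]=7 write a[4]=8 → slow++,fast++
(s=4,f=10) a[fast]=10≠a[slow]=8 write a[5]=10 → slow++,fast++
(s=5,f=11) a[fast]=10=a[slow] dup → fast++
(s=5,f=12) a[fast]=10=a[slow] dup → fast++
(s=5,f=13) a[fast]=11≠a[slow]=10 write a[6]=11 → slow++,fast++
(s=6,f=14) a[fast]=11=a[slow] dup → fast++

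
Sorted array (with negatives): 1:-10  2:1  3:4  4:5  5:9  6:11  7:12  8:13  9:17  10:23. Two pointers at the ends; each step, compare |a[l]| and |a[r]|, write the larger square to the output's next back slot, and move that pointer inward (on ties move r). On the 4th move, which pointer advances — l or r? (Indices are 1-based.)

l=1 r=10: |-10|<=|23| out[10]=529, r--
l=1 r=9: |-10|<=|17| out[9]=289, r--
l=1 r=8: |-10|<=|13| out[8]=169, r--
l=1 r=7: |-10|<=|12| out[7]=144, r--

r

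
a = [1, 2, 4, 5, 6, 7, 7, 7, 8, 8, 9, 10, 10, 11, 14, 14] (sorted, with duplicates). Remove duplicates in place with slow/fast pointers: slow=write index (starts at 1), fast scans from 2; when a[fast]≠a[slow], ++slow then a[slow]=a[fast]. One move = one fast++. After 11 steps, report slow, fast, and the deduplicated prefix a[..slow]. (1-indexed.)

slow=9, fast=13, prefix=[1, 2, 4, 5, 6, 7, 8, 9, 10]

slow=1 fast=2: a[fast]=2≠a[slow]=1 write a[2]=2, slow++,fast++
slow=2 fast=3: a[fast]=4≠a[slow]=2 write a[3]=4, slow++,fast++
slow=3 fast=4: a[fast]=5≠a[slow]=4 write a[4]=5, slow++,fast++
slow=4 fast=5: a[fast]=6≠a[slow]=5 write a[5]=6, slow++,fast++
slow=5 fast=6: a[fast]=7≠a[slow]=6 write a[6]=7, slow++,fast++
slow=6 fast=7: a[fast]=7=a[slow] dup, fast++
slow=6 fast=8: a[fast]=7=a[slow] dup, fast++
slow=6 fast=9: a[fast]=8≠a[slow]=7 write a[7]=8, slow++,fast++
slow=7 fast=10: a[fast]=8=a[slow] dup, fast++
slow=7 fast=11: a[fast]=9≠a[slow]=8 write a[8]=9, slow++,fast++
slow=8 fast=12: a[fast]=10≠a[slow]=9 write a[9]=10, slow++,fast++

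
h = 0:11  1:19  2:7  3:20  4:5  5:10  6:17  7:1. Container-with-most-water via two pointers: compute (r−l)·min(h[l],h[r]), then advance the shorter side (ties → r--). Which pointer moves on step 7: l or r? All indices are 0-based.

l

l=0 r=7: min(11,1)*7=7 best=7 *, r--
l=0 r=6: min(11,17)*6=66 best=66 *, l++
l=1 r=6: min(19,17)*5=85 best=85 *, r--
l=1 r=5: min(19,10)*4=40 best=85, r--
l=1 r=4: min(19,5)*3=15 best=85, r--
l=1 r=3: min(19,20)*2=38 best=85, l++
l=2 r=3: min(7,20)*1=7 best=85, l++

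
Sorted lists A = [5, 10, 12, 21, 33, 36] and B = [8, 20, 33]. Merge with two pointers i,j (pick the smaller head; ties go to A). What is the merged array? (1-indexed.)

i=1 j=1: A[i]=5<=B[j]=8 take 5, i++
i=2 j=1: A[i]=10>B[j]=8 take 8, j++
i=2 j=2: A[i]=10<=B[j]=20 take 10, i++
i=3 j=2: A[i]=12<=B[j]=20 take 12, i++
i=4 j=2: A[i]=21>B[j]=20 take 20, j++
i=4 j=3: A[i]=21<=B[j]=33 take 21, i++
i=5 j=3: A[i]=33<=B[j]=33 take 33, i++
i=6 j=3: A[i]=36>B[j]=33 take 33, j++
i=6 j=4: B done, take A[i]=36, i++

[5, 8, 10, 12, 20, 21, 33, 33, 36]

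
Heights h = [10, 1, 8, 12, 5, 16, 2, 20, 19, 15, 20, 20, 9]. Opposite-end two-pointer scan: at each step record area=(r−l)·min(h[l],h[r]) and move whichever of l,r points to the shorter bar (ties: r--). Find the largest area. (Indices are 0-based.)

l=0 r=12: min(10,9)*12=108 best=108 *, r--
l=0 r=11: min(10,20)*11=110 best=110 *, l++
l=1 r=11: min(1,20)*10=10 best=110, l++
l=2 r=11: min(8,20)*9=72 best=110, l++
l=3 r=11: min(12,20)*8=96 best=110, l++
l=4 r=11: min(5,20)*7=35 best=110, l++
l=5 r=11: min(16,20)*6=96 best=110, l++
l=6 r=11: min(2,20)*5=10 best=110, l++
l=7 r=11: min(20,20)*4=80 best=110, r--
l=7 r=10: min(20,20)*3=60 best=110, r--
l=7 r=9: min(20,15)*2=30 best=110, r--
l=7 r=8: min(20,19)*1=19 best=110, r--

max area = 110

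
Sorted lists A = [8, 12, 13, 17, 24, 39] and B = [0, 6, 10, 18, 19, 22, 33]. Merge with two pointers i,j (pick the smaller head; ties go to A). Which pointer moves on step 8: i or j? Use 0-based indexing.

j

[i=0,j=0] A[i]=8>B[j]=0 take 0 → j++
[i=0,j=1] A[i]=8>B[j]=6 take 6 → j++
[i=0,j=2] A[i]=8<=B[j]=10 take 8 → i++
[i=1,j=2] A[i]=12>B[j]=10 take 10 → j++
[i=1,j=3] A[i]=12<=B[j]=18 take 12 → i++
[i=2,j=3] A[i]=13<=B[j]=18 take 13 → i++
[i=3,j=3] A[i]=17<=B[j]=18 take 17 → i++
[i=4,j=3] A[i]=24>B[j]=18 take 18 → j++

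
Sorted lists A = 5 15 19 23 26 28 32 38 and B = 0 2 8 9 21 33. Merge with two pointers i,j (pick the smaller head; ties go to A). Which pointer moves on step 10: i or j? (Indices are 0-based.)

i

i=0 j=0: A[i]=5>B[j]=0 take 0, j++
i=0 j=1: A[i]=5>B[j]=2 take 2, j++
i=0 j=2: A[i]=5<=B[j]=8 take 5, i++
i=1 j=2: A[i]=15>B[j]=8 take 8, j++
i=1 j=3: A[i]=15>B[j]=9 take 9, j++
i=1 j=4: A[i]=15<=B[j]=21 take 15, i++
i=2 j=4: A[i]=19<=B[j]=21 take 19, i++
i=3 j=4: A[i]=23>B[j]=21 take 21, j++
i=3 j=5: A[i]=23<=B[j]=33 take 23, i++
i=4 j=5: A[i]=26<=B[j]=33 take 26, i++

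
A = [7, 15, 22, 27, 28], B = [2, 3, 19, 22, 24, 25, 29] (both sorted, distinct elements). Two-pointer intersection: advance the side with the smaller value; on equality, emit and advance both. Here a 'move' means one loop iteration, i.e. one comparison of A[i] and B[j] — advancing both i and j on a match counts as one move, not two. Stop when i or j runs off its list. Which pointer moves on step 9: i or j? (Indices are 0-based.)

[i=0,j=0] 7>2 → j++
[i=0,j=1] 7>3 → j++
[i=0,j=2] 7<19 → i++
[i=1,j=2] 15<19 → i++
[i=2,j=2] 22>19 → j++
[i=2,j=3] 22==22 emit → i++,j++
[i=3,j=4] 27>24 → j++
[i=3,j=5] 27>25 → j++
[i=3,j=6] 27<29 → i++

i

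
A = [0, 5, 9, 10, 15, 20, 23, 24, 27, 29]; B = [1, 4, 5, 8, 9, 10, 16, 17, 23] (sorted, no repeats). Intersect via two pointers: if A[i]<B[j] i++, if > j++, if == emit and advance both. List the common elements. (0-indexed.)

intersection = [5, 9, 10, 23]

i=0 j=0: 0<1, i++
i=1 j=0: 5>1, j++
i=1 j=1: 5>4, j++
i=1 j=2: 5==5 emit, i++,j++
i=2 j=3: 9>8, j++
i=2 j=4: 9==9 emit, i++,j++
i=3 j=5: 10==10 emit, i++,j++
i=4 j=6: 15<16, i++
i=5 j=6: 20>16, j++
i=5 j=7: 20>17, j++
i=5 j=8: 20<23, i++
i=6 j=8: 23==23 emit, i++,j++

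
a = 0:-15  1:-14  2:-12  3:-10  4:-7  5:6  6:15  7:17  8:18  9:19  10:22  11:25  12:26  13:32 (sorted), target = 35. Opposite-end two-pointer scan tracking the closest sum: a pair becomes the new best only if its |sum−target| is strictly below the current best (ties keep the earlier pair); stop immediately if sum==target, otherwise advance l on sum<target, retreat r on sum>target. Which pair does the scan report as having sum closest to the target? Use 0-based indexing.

[0,13] -15+32=17 d=18 * → l++
[1,13] -14+32=18 d=17 * → l++
[2,13] -12+32=20 d=15 * → l++
[3,13] -10+32=22 d=13 * → l++
[4,13] -7+32=25 d=10 * → l++
[5,13] 6+32=38 d=3 * → r--
[5,12] 6+26=32 d=3 → l++
[6,12] 15+26=41 d=6 → r--
[6,11] 15+25=40 d=5 → r--
[6,10] 15+22=37 d=2 * → r--
[6,9] 15+19=34 d=1 * → l++
[7,9] 17+19=36 d=1 → r--
[7,8] 17+18=35 d=0 * → stop

pair (17, 18) with sum 35 (|Δ|=0)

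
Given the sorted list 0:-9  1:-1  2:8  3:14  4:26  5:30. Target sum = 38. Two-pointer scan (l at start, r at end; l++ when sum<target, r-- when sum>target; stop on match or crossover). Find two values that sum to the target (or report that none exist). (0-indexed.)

(8, 30)

l=0 r=5: -9+30=21 <38, l++
l=1 r=5: -1+30=29 <38, l++
l=2 r=5: 8+30=38, found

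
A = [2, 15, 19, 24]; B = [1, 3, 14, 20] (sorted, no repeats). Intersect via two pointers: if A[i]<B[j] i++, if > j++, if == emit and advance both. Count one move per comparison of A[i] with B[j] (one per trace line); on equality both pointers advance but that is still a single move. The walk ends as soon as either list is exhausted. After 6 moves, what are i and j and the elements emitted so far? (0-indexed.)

i=0 j=0: 2>1, j++
i=0 j=1: 2<3, i++
i=1 j=1: 15>3, j++
i=1 j=2: 15>14, j++
i=1 j=3: 15<20, i++
i=2 j=3: 19<20, i++

i=3, j=3, emitted=[]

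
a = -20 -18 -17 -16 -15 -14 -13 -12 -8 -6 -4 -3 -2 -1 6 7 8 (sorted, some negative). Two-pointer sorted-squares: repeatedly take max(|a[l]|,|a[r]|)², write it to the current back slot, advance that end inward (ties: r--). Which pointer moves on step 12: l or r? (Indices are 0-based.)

[0,16] |-20|>|8| out[16]=400 → l++
[1,16] |-18|>|8| out[15]=324 → l++
[2,16] |-17|>|8| out[14]=289 → l++
[3,16] |-16|>|8| out[13]=256 → l++
[4,16] |-15|>|8| out[12]=225 → l++
[5,16] |-14|>|8| out[11]=196 → l++
[6,16] |-13|>|8| out[10]=169 → l++
[7,16] |-12|>|8| out[9]=144 → l++
[8,16] |-8|<=|8| out[8]=64 → r--
[8,15] |-8|>|7| out[7]=64 → l++
[9,15] |-6|<=|7| out[6]=49 → r--
[9,14] |-6|<=|6| out[5]=36 → r--

r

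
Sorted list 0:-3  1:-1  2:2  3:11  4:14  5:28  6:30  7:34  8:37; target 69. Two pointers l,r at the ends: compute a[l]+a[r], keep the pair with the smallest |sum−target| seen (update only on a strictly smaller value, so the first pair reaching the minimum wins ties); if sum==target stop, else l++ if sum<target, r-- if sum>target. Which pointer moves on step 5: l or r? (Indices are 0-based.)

l

[0,8] -3+37=34 d=35 * → l++
[1,8] -1+37=36 d=33 * → l++
[2,8] 2+37=39 d=30 * → l++
[3,8] 11+37=48 d=21 * → l++
[4,8] 14+37=51 d=18 * → l++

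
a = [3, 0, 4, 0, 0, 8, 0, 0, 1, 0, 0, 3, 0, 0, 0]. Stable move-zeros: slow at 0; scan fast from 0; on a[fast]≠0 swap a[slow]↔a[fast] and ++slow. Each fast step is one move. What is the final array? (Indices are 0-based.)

slow=0 fast=0: a[fast]=3≠0 swap→a[0]=3, slow++,fast++
slow=1 fast=1: a[fast]=0, fast++
slow=1 fast=2: a[fast]=4≠0 swap→a[1]=4, slow++,fast++
slow=2 fast=3: a[fast]=0, fast++
slow=2 fast=4: a[fast]=0, fast++
slow=2 fast=5: a[fast]=8≠0 swap→a[2]=8, slow++,fast++
slow=3 fast=6: a[fast]=0, fast++
slow=3 fast=7: a[fast]=0, fast++
slow=3 fast=8: a[fast]=1≠0 swap→a[3]=1, slow++,fast++
slow=4 fast=9: a[fast]=0, fast++
slow=4 fast=10: a[fast]=0, fast++
slow=4 fast=11: a[fast]=3≠0 swap→a[4]=3, slow++,fast++
slow=5 fast=12: a[fast]=0, fast++
slow=5 fast=13: a[fast]=0, fast++
slow=5 fast=14: a[fast]=0, fast++

[3, 4, 8, 1, 3, 0, 0, 0, 0, 0, 0, 0, 0, 0, 0]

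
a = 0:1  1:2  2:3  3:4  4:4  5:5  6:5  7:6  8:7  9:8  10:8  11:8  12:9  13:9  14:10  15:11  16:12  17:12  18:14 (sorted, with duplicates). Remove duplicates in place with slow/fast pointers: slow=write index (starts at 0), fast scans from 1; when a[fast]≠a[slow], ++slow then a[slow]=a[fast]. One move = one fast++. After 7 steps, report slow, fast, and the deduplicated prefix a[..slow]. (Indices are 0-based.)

slow=5, fast=8, prefix=[1, 2, 3, 4, 5, 6]

(s=0,f=1) a[fast]=2≠a[slow]=1 write a[1]=2 → slow++,fast++
(s=1,f=2) a[fast]=3≠a[slow]=2 write a[2]=3 → slow++,fast++
(s=2,f=3) a[fast]=4≠a[slow]=3 write a[3]=4 → slow++,fast++
(s=3,f=4) a[fast]=4=a[slow] dup → fast++
(s=3,f=5) a[fast]=5≠a[slow]=4 write a[4]=5 → slow++,fast++
(s=4,f=6) a[fast]=5=a[slow] dup → fast++
(s=4,f=7) a[fast]=6≠a[slow]=5 write a[5]=6 → slow++,fast++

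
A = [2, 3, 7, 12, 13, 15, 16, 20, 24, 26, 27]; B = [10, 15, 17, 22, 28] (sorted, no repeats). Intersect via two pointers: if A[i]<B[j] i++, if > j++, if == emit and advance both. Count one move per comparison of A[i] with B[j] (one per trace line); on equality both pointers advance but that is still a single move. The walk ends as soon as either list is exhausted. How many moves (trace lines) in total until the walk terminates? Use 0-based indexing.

14 moves

[i=0,j=0] 2<10 → i++
[i=1,j=0] 3<10 → i++
[i=2,j=0] 7<10 → i++
[i=3,j=0] 12>10 → j++
[i=3,j=1] 12<15 → i++
[i=4,j=1] 13<15 → i++
[i=5,j=1] 15==15 emit → i++,j++
[i=6,j=2] 16<17 → i++
[i=7,j=2] 20>17 → j++
[i=7,j=3] 20<22 → i++
[i=8,j=3] 24>22 → j++
[i=8,j=4] 24<28 → i++
[i=9,j=4] 26<28 → i++
[i=10,j=4] 27<28 → i++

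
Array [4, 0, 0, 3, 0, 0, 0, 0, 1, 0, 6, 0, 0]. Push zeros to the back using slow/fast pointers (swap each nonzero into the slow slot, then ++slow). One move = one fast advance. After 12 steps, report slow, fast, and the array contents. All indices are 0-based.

slow=4, fast=12, a=[4, 3, 1, 6, 0, 0, 0, 0, 0, 0, 0, 0, 0]

(s=0,f=0) a[fast]=4≠0 swap→a[0]=4 → slow++,fast++
(s=1,f=1) a[fast]=0 → fast++
(s=1,f=2) a[fast]=0 → fast++
(s=1,f=3) a[fast]=3≠0 swap→a[1]=3 → slow++,fast++
(s=2,f=4) a[fast]=0 → fast++
(s=2,f=5) a[fast]=0 → fast++
(s=2,f=6) a[fast]=0 → fast++
(s=2,f=7) a[fast]=0 → fast++
(s=2,f=8) a[fast]=1≠0 swap→a[2]=1 → slow++,fast++
(s=3,f=9) a[fast]=0 → fast++
(s=3,f=10) a[fast]=6≠0 swap→a[3]=6 → slow++,fast++
(s=4,f=11) a[fast]=0 → fast++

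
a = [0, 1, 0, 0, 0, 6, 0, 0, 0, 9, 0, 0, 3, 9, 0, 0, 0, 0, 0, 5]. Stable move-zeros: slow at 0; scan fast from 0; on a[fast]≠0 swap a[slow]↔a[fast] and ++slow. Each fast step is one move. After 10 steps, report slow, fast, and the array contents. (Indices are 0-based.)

slow=3, fast=10, a=[1, 6, 9, 0, 0, 0, 0, 0, 0, 0, 0, 0, 3, 9, 0, 0, 0, 0, 0, 5]

slow=0 fast=0: a[fast]=0, fast++
slow=0 fast=1: a[fast]=1≠0 swap→a[0]=1, slow++,fast++
slow=1 fast=2: a[fast]=0, fast++
slow=1 fast=3: a[fast]=0, fast++
slow=1 fast=4: a[fast]=0, fast++
slow=1 fast=5: a[fast]=6≠0 swap→a[1]=6, slow++,fast++
slow=2 fast=6: a[fast]=0, fast++
slow=2 fast=7: a[fast]=0, fast++
slow=2 fast=8: a[fast]=0, fast++
slow=2 fast=9: a[fast]=9≠0 swap→a[2]=9, slow++,fast++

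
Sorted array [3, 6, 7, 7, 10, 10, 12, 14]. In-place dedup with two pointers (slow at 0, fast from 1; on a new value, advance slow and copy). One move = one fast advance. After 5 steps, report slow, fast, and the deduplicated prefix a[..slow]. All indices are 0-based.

slow=0 fast=1: a[fast]=6≠a[slow]=3 write a[1]=6, slow++,fast++
slow=1 fast=2: a[fast]=7≠a[slow]=6 write a[2]=7, slow++,fast++
slow=2 fast=3: a[fast]=7=a[slow] dup, fast++
slow=2 fast=4: a[fast]=10≠a[slow]=7 write a[3]=10, slow++,fast++
slow=3 fast=5: a[fast]=10=a[slow] dup, fast++

slow=3, fast=6, prefix=[3, 6, 7, 10]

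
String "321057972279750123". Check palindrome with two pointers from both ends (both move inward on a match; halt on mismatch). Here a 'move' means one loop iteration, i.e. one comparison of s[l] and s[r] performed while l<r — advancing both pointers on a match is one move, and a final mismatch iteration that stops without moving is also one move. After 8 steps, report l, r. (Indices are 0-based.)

[0,17] '3'=='3' → l++,r--
[1,16] '2'=='2' → l++,r--
[2,15] '1'=='1' → l++,r--
[3,14] '0'=='0' → l++,r--
[4,13] '5'=='5' → l++,r--
[5,12] '7'=='7' → l++,r--
[6,11] '9'=='9' → l++,r--
[7,10] '7'=='7' → l++,r--

l=8, r=9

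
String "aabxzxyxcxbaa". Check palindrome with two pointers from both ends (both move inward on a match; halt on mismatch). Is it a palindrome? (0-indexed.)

not a palindrome (mismatch at 4,8)

[0,12] 'a'=='a' → l++,r--
[1,11] 'a'=='a' → l++,r--
[2,10] 'b'=='b' → l++,r--
[3,9] 'x'=='x' → l++,r--
[4,8] 'z'!='c' → stop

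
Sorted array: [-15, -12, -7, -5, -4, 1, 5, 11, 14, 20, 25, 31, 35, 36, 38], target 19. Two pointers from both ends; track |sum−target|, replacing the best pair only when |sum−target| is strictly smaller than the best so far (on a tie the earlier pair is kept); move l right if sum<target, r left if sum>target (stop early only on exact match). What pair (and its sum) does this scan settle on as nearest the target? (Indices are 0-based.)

[0,14] -15+38=23 d=4 * → r--
[0,13] -15+36=21 d=2 * → r--
[0,12] -15+35=20 d=1 * → r--
[0,11] -15+31=16 d=3 → l++
[1,11] -12+31=19 d=0 * → stop

pair (-12, 31) with sum 19 (|Δ|=0)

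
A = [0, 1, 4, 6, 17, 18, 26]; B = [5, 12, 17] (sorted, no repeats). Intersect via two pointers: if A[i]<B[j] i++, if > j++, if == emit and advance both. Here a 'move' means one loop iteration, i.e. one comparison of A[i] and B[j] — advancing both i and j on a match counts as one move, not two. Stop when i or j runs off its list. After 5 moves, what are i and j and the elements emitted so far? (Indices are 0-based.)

[i=0,j=0] 0<5 → i++
[i=1,j=0] 1<5 → i++
[i=2,j=0] 4<5 → i++
[i=3,j=0] 6>5 → j++
[i=3,j=1] 6<12 → i++

i=4, j=1, emitted=[]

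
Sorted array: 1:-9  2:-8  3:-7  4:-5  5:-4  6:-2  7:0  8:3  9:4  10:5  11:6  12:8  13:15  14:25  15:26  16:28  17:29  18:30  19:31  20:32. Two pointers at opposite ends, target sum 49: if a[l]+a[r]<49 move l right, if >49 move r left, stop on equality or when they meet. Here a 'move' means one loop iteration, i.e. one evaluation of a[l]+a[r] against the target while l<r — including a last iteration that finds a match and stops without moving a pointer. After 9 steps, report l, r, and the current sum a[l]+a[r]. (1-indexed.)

[1,20] -9+32=23 <49 → l++
[2,20] -8+32=24 <49 → l++
[3,20] -7+32=25 <49 → l++
[4,20] -5+32=27 <49 → l++
[5,20] -4+32=28 <49 → l++
[6,20] -2+32=30 <49 → l++
[7,20] 0+32=32 <49 → l++
[8,20] 3+32=35 <49 → l++
[9,20] 4+32=36 <49 → l++

l=10, r=20, sum=37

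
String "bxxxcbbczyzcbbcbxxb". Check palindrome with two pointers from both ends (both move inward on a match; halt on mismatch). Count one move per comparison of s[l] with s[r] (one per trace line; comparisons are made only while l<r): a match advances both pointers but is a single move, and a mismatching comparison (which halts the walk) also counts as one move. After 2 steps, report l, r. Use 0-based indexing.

[0,18] 'b'=='b' → l++,r--
[1,17] 'x'=='x' → l++,r--

l=2, r=16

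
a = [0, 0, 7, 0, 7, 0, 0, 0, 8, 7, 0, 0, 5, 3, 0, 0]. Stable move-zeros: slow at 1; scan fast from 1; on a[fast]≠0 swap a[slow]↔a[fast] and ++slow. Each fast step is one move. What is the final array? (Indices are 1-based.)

(s=1,f=1) a[fast]=0 → fast++
(s=1,f=2) a[fast]=0 → fast++
(s=1,f=3) a[fast]=7≠0 swap→a[1]=7 → slow++,fast++
(s=2,f=4) a[fast]=0 → fast++
(s=2,f=5) a[fast]=7≠0 swap→a[2]=7 → slow++,fast++
(s=3,f=6) a[fast]=0 → fast++
(s=3,f=7) a[fast]=0 → fast++
(s=3,f=8) a[fast]=0 → fast++
(s=3,f=9) a[fast]=8≠0 swap→a[3]=8 → slow++,fast++
(s=4,f=10) a[fast]=7≠0 swap→a[4]=7 → slow++,fast++
(s=5,f=11) a[fast]=0 → fast++
(s=5,f=12) a[fast]=0 → fast++
(s=5,f=13) a[fast]=5≠0 swap→a[5]=5 → slow++,fast++
(s=6,f=14) a[fast]=3≠0 swap→a[6]=3 → slow++,fast++
(s=7,f=15) a[fast]=0 → fast++
(s=7,f=16) a[fast]=0 → fast++

[7, 7, 8, 7, 5, 3, 0, 0, 0, 0, 0, 0, 0, 0, 0, 0]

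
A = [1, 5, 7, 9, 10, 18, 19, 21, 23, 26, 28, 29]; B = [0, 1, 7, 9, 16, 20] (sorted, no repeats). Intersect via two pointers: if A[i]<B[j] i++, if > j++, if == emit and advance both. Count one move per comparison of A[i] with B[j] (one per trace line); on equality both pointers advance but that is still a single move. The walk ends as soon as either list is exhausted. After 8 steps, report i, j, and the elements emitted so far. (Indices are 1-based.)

[i=1,j=1] 1>0 → j++
[i=1,j=2] 1==1 emit → i++,j++
[i=2,j=3] 5<7 → i++
[i=3,j=3] 7==7 emit → i++,j++
[i=4,j=4] 9==9 emit → i++,j++
[i=5,j=5] 10<16 → i++
[i=6,j=5] 18>16 → j++
[i=6,j=6] 18<20 → i++

i=7, j=6, emitted=[1, 7, 9]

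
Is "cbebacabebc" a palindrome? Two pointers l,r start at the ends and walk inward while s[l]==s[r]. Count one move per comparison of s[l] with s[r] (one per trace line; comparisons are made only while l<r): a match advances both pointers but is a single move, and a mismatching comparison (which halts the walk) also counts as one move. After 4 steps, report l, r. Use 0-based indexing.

l=0 r=10: 'c'=='c', l++,r--
l=1 r=9: 'b'=='b', l++,r--
l=2 r=8: 'e'=='e', l++,r--
l=3 r=7: 'b'=='b', l++,r--

l=4, r=6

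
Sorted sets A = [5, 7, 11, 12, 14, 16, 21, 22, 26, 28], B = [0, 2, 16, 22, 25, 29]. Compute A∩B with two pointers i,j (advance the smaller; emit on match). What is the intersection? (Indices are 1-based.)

intersection = [16, 22]

[i=1,j=1] 5>0 → j++
[i=1,j=2] 5>2 → j++
[i=1,j=3] 5<16 → i++
[i=2,j=3] 7<16 → i++
[i=3,j=3] 11<16 → i++
[i=4,j=3] 12<16 → i++
[i=5,j=3] 14<16 → i++
[i=6,j=3] 16==16 emit → i++,j++
[i=7,j=4] 21<22 → i++
[i=8,j=4] 22==22 emit → i++,j++
[i=9,j=5] 26>25 → j++
[i=9,j=6] 26<29 → i++
[i=10,j=6] 28<29 → i++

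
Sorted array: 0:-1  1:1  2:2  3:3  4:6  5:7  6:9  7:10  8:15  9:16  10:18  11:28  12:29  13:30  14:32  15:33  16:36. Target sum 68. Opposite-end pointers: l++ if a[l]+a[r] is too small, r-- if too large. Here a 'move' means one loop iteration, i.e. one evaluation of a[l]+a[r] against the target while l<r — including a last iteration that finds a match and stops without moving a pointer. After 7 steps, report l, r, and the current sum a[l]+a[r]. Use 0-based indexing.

l=7, r=16, sum=46

l=0 r=16: -1+36=35 <68, l++
l=1 r=16: 1+36=37 <68, l++
l=2 r=16: 2+36=38 <68, l++
l=3 r=16: 3+36=39 <68, l++
l=4 r=16: 6+36=42 <68, l++
l=5 r=16: 7+36=43 <68, l++
l=6 r=16: 9+36=45 <68, l++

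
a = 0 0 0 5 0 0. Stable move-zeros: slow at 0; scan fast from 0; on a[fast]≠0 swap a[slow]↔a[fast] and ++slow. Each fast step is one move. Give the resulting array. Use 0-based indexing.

[5, 0, 0, 0, 0, 0]

slow=0 fast=0: a[fast]=0, fast++
slow=0 fast=1: a[fast]=0, fast++
slow=0 fast=2: a[fast]=0, fast++
slow=0 fast=3: a[fast]=5≠0 swap→a[0]=5, slow++,fast++
slow=1 fast=4: a[fast]=0, fast++
slow=1 fast=5: a[fast]=0, fast++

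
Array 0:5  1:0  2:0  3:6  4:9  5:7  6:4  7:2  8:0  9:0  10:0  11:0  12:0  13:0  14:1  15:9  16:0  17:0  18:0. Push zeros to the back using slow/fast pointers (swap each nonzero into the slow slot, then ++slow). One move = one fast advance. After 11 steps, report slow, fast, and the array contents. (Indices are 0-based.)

slow=0 fast=0: a[fast]=5≠0 swap→a[0]=5, slow++,fast++
slow=1 fast=1: a[fast]=0, fast++
slow=1 fast=2: a[fast]=0, fast++
slow=1 fast=3: a[fast]=6≠0 swap→a[1]=6, slow++,fast++
slow=2 fast=4: a[fast]=9≠0 swap→a[2]=9, slow++,fast++
slow=3 fast=5: a[fast]=7≠0 swap→a[3]=7, slow++,fast++
slow=4 fast=6: a[fast]=4≠0 swap→a[4]=4, slow++,fast++
slow=5 fast=7: a[fast]=2≠0 swap→a[5]=2, slow++,fast++
slow=6 fast=8: a[fast]=0, fast++
slow=6 fast=9: a[fast]=0, fast++
slow=6 fast=10: a[fast]=0, fast++

slow=6, fast=11, a=[5, 6, 9, 7, 4, 2, 0, 0, 0, 0, 0, 0, 0, 0, 1, 9, 0, 0, 0]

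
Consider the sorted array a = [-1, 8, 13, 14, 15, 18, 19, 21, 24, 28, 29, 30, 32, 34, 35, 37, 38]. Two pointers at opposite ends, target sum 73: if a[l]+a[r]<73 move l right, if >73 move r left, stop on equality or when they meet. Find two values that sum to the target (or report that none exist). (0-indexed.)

[0,16] -1+38=37 <73 → l++
[1,16] 8+38=46 <73 → l++
[2,16] 13+38=51 <73 → l++
[3,16] 14+38=52 <73 → l++
[4,16] 15+38=53 <73 → l++
[5,16] 18+38=56 <73 → l++
[6,16] 19+38=57 <73 → l++
[7,16] 21+38=59 <73 → l++
[8,16] 24+38=62 <73 → l++
[9,16] 28+38=66 <73 → l++
[10,16] 29+38=67 <73 → l++
[11,16] 30+38=68 <73 → l++
[12,16] 32+38=70 <73 → l++
[13,16] 34+38=72 <73 → l++
[14,16] 35+38=73 → found

(35, 38)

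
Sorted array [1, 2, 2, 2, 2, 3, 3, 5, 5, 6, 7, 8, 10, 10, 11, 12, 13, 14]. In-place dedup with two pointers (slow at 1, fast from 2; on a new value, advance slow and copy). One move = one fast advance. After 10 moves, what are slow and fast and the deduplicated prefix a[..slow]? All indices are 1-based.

slow=6, fast=12, prefix=[1, 2, 3, 5, 6, 7]

(s=1,f=2) a[fast]=2≠a[slow]=1 write a[2]=2 → slow++,fast++
(s=2,f=3) a[fast]=2=a[slow] dup → fast++
(s=2,f=4) a[fast]=2=a[slow] dup → fast++
(s=2,f=5) a[fast]=2=a[slow] dup → fast++
(s=2,f=6) a[fast]=3≠a[slow]=2 write a[3]=3 → slow++,fast++
(s=3,f=7) a[fast]=3=a[slow] dup → fast++
(s=3,f=8) a[fast]=5≠a[slow]=3 write a[4]=5 → slow++,fast++
(s=4,f=9) a[fast]=5=a[slow] dup → fast++
(s=4,f=10) a[fast]=6≠a[slow]=5 write a[5]=6 → slow++,fast++
(s=5,f=11) a[fast]=7≠a[slow]=6 write a[6]=7 → slow++,fast++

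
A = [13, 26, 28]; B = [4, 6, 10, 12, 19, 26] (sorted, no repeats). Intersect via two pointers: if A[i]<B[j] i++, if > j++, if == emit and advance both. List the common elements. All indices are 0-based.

i=0 j=0: 13>4, j++
i=0 j=1: 13>6, j++
i=0 j=2: 13>10, j++
i=0 j=3: 13>12, j++
i=0 j=4: 13<19, i++
i=1 j=4: 26>19, j++
i=1 j=5: 26==26 emit, i++,j++

intersection = [26]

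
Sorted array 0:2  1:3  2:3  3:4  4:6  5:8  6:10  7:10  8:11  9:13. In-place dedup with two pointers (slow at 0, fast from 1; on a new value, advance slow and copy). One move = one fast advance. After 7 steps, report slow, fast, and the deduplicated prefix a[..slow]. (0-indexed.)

slow=0 fast=1: a[fast]=3≠a[slow]=2 write a[1]=3, slow++,fast++
slow=1 fast=2: a[fast]=3=a[slow] dup, fast++
slow=1 fast=3: a[fast]=4≠a[slow]=3 write a[2]=4, slow++,fast++
slow=2 fast=4: a[fast]=6≠a[slow]=4 write a[3]=6, slow++,fast++
slow=3 fast=5: a[fast]=8≠a[slow]=6 write a[4]=8, slow++,fast++
slow=4 fast=6: a[fast]=10≠a[slow]=8 write a[5]=10, slow++,fast++
slow=5 fast=7: a[fast]=10=a[slow] dup, fast++

slow=5, fast=8, prefix=[2, 3, 4, 6, 8, 10]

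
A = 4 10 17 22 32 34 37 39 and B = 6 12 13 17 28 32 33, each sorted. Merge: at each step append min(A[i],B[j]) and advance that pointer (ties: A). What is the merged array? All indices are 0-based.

[4, 6, 10, 12, 13, 17, 17, 22, 28, 32, 32, 33, 34, 37, 39]

[i=0,j=0] A[i]=4<=B[j]=6 take 4 → i++
[i=1,j=0] A[i]=10>B[j]=6 take 6 → j++
[i=1,j=1] A[i]=10<=B[j]=12 take 10 → i++
[i=2,j=1] A[i]=17>B[j]=12 take 12 → j++
[i=2,j=2] A[i]=17>B[j]=13 take 13 → j++
[i=2,j=3] A[i]=17<=B[j]=17 take 17 → i++
[i=3,j=3] A[i]=22>B[j]=17 take 17 → j++
[i=3,j=4] A[i]=22<=B[j]=28 take 22 → i++
[i=4,j=4] A[i]=32>B[j]=28 take 28 → j++
[i=4,j=5] A[i]=32<=B[j]=32 take 32 → i++
[i=5,j=5] A[i]=34>B[j]=32 take 32 → j++
[i=5,j=6] A[i]=34>B[j]=33 take 33 → j++
[i=5,j=7] B done, take A[i]=34 → i++
[i=6,j=7] B done, take A[i]=37 → i++
[i=7,j=7] B done, take A[i]=39 → i++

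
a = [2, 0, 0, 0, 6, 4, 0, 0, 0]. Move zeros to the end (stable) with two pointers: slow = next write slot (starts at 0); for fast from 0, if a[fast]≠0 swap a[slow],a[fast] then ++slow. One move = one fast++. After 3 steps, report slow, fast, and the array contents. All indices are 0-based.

(s=0,f=0) a[fast]=2≠0 swap→a[0]=2 → slow++,fast++
(s=1,f=1) a[fast]=0 → fast++
(s=1,f=2) a[fast]=0 → fast++

slow=1, fast=3, a=[2, 0, 0, 0, 6, 4, 0, 0, 0]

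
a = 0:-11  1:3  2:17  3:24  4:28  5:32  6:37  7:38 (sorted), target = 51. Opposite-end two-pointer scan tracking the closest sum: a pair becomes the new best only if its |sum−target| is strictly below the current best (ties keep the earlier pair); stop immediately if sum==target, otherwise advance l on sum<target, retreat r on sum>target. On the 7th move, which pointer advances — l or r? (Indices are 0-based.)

r

l=0 r=7: -11+38=27 d=24 *, l++
l=1 r=7: 3+38=41 d=10 *, l++
l=2 r=7: 17+38=55 d=4 *, r--
l=2 r=6: 17+37=54 d=3 *, r--
l=2 r=5: 17+32=49 d=2 *, l++
l=3 r=5: 24+32=56 d=5, r--
l=3 r=4: 24+28=52 d=1 *, r--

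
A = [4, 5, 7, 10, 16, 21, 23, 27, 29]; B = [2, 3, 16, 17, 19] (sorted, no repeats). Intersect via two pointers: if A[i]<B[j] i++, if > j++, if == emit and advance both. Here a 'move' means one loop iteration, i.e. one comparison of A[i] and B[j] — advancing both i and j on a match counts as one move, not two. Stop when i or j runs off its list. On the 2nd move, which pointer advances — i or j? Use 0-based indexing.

j

i=0 j=0: 4>2, j++
i=0 j=1: 4>3, j++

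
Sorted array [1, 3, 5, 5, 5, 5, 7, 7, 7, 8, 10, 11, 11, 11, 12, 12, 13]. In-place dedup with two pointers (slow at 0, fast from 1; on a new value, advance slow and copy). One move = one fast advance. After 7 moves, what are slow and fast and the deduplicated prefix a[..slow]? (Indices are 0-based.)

slow=0 fast=1: a[fast]=3≠a[slow]=1 write a[1]=3, slow++,fast++
slow=1 fast=2: a[fast]=5≠a[slow]=3 write a[2]=5, slow++,fast++
slow=2 fast=3: a[fast]=5=a[slow] dup, fast++
slow=2 fast=4: a[fast]=5=a[slow] dup, fast++
slow=2 fast=5: a[fast]=5=a[slow] dup, fast++
slow=2 fast=6: a[fast]=7≠a[slow]=5 write a[3]=7, slow++,fast++
slow=3 fast=7: a[fast]=7=a[slow] dup, fast++

slow=3, fast=8, prefix=[1, 3, 5, 7]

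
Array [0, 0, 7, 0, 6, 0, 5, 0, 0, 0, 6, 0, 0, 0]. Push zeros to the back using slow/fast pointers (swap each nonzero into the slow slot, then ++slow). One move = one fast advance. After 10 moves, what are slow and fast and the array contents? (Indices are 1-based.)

slow=1 fast=1: a[fast]=0, fast++
slow=1 fast=2: a[fast]=0, fast++
slow=1 fast=3: a[fast]=7≠0 swap→a[1]=7, slow++,fast++
slow=2 fast=4: a[fast]=0, fast++
slow=2 fast=5: a[fast]=6≠0 swap→a[2]=6, slow++,fast++
slow=3 fast=6: a[fast]=0, fast++
slow=3 fast=7: a[fast]=5≠0 swap→a[3]=5, slow++,fast++
slow=4 fast=8: a[fast]=0, fast++
slow=4 fast=9: a[fast]=0, fast++
slow=4 fast=10: a[fast]=0, fast++

slow=4, fast=11, a=[7, 6, 5, 0, 0, 0, 0, 0, 0, 0, 6, 0, 0, 0]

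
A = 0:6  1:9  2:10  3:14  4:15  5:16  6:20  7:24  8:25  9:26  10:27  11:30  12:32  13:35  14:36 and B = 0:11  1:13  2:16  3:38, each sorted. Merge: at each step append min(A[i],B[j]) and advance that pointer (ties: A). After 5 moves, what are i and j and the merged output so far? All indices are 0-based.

i=3, j=2, merged so far=[6, 9, 10, 11, 13]

[i=0,j=0] A[i]=6<=B[j]=11 take 6 → i++
[i=1,j=0] A[i]=9<=B[j]=11 take 9 → i++
[i=2,j=0] A[i]=10<=B[j]=11 take 10 → i++
[i=3,j=0] A[i]=14>B[j]=11 take 11 → j++
[i=3,j=1] A[i]=14>B[j]=13 take 13 → j++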